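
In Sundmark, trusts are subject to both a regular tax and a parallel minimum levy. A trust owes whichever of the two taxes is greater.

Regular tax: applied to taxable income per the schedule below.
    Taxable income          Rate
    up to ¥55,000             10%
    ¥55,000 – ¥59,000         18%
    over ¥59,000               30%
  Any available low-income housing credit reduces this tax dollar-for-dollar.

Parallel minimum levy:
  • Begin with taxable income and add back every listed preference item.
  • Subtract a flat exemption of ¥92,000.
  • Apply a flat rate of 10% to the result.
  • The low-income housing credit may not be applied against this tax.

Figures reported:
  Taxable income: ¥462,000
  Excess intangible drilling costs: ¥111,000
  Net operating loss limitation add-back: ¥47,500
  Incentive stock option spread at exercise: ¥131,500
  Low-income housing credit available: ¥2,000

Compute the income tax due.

Regular tax:
  ¥55,000 × 10% = ¥5,500
  ¥4,000 × 18% = ¥720
  ¥403,000 × 30% = ¥120,900
  → ¥127,120
  Less low-income housing credit ¥2,000 → ¥125,120

Parallel minimum levy:
  Adjusted income: ¥462,000 + ¥111,000 + ¥47,500 + ¥131,500 = ¥752,000
  Less exemption ¥92,000 → base ¥660,000
  ¥660,000 × 10% = ¥66,000

¥125,120 > ¥66,000, so the regular tax governs.

¥125,120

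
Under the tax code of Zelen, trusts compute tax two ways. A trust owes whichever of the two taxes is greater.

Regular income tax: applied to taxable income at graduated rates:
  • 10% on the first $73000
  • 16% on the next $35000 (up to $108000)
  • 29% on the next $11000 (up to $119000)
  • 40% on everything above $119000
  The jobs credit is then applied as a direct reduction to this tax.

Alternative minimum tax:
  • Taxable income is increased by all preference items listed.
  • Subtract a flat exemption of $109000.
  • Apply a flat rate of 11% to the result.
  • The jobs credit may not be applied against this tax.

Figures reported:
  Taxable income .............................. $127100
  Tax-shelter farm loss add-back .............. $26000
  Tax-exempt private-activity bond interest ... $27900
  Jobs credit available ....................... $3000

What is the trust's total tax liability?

$16330

Alternative minimum tax:
  Adjusted income: $127100 + $26000 + $27900 = $181000
  Less exemption $109000 → base $72000
  $72000 × 11% = $7920

Regular income tax:
  $73000 × 10% = $7300
  $35000 × 16% = $5600
  $11000 × 29% = $3190
  $8100 × 40% = $3240
  → $19330
  Less jobs credit $3000 → $16330

$16330 > $7920, so the regular income tax governs.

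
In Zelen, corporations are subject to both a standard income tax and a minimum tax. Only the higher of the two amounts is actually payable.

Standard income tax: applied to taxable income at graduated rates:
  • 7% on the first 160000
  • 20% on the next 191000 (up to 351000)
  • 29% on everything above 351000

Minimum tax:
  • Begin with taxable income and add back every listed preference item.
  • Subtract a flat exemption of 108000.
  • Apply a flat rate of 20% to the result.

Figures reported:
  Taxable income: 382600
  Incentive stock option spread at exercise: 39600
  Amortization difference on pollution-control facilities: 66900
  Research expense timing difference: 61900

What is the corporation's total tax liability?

Minimum tax:
  Adjusted income: 382600 + 39600 + 66900 + 61900 = 551000
  Less exemption 108000 → base 443000
  443000 × 20% = 88600

Standard income tax:
  160000 × 7% = 11200
  191000 × 20% = 38200
  31600 × 29% = 9164
  → 58564

88600 > 58564, so the minimum tax is the binding amount.

88600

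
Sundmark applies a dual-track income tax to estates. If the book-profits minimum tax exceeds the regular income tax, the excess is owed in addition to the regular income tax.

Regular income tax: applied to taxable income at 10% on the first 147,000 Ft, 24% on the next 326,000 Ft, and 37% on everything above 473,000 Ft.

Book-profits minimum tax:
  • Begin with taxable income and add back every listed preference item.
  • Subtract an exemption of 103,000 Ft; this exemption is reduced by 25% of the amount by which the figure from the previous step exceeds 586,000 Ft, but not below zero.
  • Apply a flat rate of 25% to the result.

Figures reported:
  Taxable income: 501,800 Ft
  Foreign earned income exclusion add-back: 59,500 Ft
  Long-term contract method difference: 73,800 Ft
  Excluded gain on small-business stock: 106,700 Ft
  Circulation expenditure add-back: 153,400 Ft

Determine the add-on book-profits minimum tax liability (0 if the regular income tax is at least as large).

Book-profits minimum tax:
  Adjusted income: 501,800 Ft + 59,500 Ft + 73,800 Ft + 106,700 Ft + 153,400 Ft = 895,200 Ft
  Exemption: 103,000 Ft − 25% × (895,200 Ft − 586,000 Ft) = 103,000 Ft − 77,300 Ft = 25,700 Ft
  Base: 895,200 Ft − 25,700 Ft = 869,500 Ft
  869,500 Ft × 25% = 217,375 Ft

Regular income tax:
  147,000 Ft × 10% = 14,700 Ft
  326,000 Ft × 24% = 78,240 Ft
  28,800 Ft × 37% = 10,656 Ft
  → 103,596 Ft

Excess of book-profits minimum tax over regular income tax: 217,375 Ft − 103,596 Ft = 113,779 Ft.

113,779 Ft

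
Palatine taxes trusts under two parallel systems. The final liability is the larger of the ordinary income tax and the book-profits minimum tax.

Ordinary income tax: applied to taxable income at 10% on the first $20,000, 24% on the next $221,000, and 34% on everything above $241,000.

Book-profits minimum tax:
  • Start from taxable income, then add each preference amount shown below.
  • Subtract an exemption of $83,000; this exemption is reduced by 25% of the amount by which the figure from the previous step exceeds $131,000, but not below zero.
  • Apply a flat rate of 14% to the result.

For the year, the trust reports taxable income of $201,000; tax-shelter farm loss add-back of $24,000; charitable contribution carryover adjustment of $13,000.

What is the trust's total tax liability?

Ordinary income tax:
  $20,000 × 10% = $2,000
  $181,000 × 24% = $43,440
  → $45,440

Book-profits minimum tax:
  Adjusted income: $201,000 + $24,000 + $13,000 = $238,000
  Exemption: $83,000 − 25% × ($238,000 − $131,000) = $83,000 − $26,750 = $56,250
  Base: $238,000 − $56,250 = $181,750
  $181,750 × 14% = $25,445

$45,440 > $25,445, so the ordinary income tax governs.

$45,440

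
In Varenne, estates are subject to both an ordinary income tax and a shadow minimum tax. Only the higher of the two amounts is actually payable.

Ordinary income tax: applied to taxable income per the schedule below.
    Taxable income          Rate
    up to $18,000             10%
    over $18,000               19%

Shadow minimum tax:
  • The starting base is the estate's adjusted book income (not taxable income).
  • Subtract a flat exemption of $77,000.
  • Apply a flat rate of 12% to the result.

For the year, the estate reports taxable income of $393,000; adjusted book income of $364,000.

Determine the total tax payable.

$73,050

Ordinary income tax:
  $18,000 × 10% = $1,800
  $375,000 × 19% = $71,250
  → $73,050

Shadow minimum tax:
  Base (adjusted book income): $364,000
  Less exemption $77,000 → base $287,000
  $287,000 × 12% = $34,440

$73,050 > $34,440, so the ordinary income tax governs.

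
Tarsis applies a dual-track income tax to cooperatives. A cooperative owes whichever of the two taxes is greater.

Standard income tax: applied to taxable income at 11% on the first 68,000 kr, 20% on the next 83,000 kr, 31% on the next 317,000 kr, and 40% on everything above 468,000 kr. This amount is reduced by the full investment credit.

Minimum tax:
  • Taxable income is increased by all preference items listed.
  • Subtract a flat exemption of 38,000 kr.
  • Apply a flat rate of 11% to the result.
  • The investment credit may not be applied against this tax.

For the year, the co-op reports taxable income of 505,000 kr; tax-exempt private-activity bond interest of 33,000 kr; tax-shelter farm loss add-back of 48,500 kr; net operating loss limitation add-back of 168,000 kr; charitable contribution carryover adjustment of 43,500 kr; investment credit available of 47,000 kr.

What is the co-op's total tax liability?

Standard income tax:
  68,000 kr × 11% = 7,480 kr
  83,000 kr × 20% = 16,600 kr
  317,000 kr × 31% = 98,270 kr
  37,000 kr × 40% = 14,800 kr
  → 137,150 kr
  Less investment credit 47,000 kr → 90,150 kr

Minimum tax:
  Adjusted income: 505,000 kr + 33,000 kr + 48,500 kr + 168,000 kr + 43,500 kr = 798,000 kr
  Less exemption 38,000 kr → base 760,000 kr
  760,000 kr × 11% = 83,600 kr

90,150 kr > 83,600 kr, so the standard income tax governs.

90,150 kr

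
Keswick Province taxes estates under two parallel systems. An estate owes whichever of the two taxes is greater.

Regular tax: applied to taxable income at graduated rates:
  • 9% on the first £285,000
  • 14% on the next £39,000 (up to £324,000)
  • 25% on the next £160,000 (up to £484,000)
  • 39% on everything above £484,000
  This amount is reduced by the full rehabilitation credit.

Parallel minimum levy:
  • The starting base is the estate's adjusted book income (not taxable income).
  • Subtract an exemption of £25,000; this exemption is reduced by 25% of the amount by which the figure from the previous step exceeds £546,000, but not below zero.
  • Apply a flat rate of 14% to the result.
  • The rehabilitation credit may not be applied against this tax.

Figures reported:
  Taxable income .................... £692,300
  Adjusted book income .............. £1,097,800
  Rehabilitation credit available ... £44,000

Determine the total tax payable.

Parallel minimum levy:
  Base (adjusted book income): £1,097,800
  Exemption: 25% × (£1,097,800 − £546,000) = £137,950 ≥ £25,000, so the exemption is fully phased out
  Base: £1,097,800 − £0 = £1,097,800
  £1,097,800 × 14% = £153,692

Regular tax:
  £285,000 × 9% = £25,650
  £39,000 × 14% = £5,460
  £160,000 × 25% = £40,000
  £208,300 × 39% = £81,237
  → £152,347
  Less rehabilitation credit £44,000 → £108,347

£153,692 > £108,347, so the parallel minimum levy is the binding amount.

£153,692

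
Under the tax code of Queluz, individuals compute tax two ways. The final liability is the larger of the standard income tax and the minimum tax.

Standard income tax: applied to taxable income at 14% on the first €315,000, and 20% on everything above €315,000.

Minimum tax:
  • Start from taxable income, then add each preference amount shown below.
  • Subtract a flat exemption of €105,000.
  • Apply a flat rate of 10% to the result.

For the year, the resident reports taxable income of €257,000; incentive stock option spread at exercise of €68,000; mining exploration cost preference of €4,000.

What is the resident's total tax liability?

€35,980

Standard income tax:
  €257,000 × 14% = €35,980

Minimum tax:
  Adjusted income: €257,000 + €68,000 + €4,000 = €329,000
  Less exemption €105,000 → base €224,000
  €224,000 × 10% = €22,400

€35,980 > €22,400, so the standard income tax governs.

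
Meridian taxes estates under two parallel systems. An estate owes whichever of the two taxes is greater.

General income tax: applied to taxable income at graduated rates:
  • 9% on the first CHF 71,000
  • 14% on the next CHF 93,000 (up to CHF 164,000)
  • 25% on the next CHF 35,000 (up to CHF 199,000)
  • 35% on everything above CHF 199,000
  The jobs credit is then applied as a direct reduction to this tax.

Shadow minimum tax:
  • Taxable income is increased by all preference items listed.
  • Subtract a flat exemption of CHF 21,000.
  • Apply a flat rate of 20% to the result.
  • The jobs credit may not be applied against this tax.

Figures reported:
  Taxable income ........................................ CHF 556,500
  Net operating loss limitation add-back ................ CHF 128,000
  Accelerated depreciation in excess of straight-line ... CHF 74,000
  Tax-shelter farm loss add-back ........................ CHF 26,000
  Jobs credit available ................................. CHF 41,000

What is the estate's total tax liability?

CHF 152,700

Shadow minimum tax:
  Adjusted income: CHF 556,500 + CHF 128,000 + CHF 74,000 + CHF 26,000 = CHF 784,500
  Less exemption CHF 21,000 → base CHF 763,500
  CHF 763,500 × 20% = CHF 152,700

General income tax:
  CHF 71,000 × 9% = CHF 6,390
  CHF 93,000 × 14% = CHF 13,020
  CHF 35,000 × 25% = CHF 8,750
  CHF 357,500 × 35% = CHF 125,125
  → CHF 153,285
  Less jobs credit CHF 41,000 → CHF 112,285

CHF 152,700 > CHF 112,285, so the shadow minimum tax is the binding amount.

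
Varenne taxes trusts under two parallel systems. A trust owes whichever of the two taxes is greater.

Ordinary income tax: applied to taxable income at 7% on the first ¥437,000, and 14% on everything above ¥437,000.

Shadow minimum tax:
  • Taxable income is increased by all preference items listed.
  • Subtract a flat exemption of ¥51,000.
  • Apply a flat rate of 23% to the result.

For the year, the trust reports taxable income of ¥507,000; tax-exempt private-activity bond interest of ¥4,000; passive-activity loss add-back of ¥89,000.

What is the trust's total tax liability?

¥126,270

Shadow minimum tax:
  Adjusted income: ¥507,000 + ¥4,000 + ¥89,000 = ¥600,000
  Less exemption ¥51,000 → base ¥549,000
  ¥549,000 × 23% = ¥126,270

Ordinary income tax:
  ¥437,000 × 7% = ¥30,590
  ¥70,000 × 14% = ¥9,800
  → ¥40,390

¥126,270 > ¥40,390, so the shadow minimum tax is the binding amount.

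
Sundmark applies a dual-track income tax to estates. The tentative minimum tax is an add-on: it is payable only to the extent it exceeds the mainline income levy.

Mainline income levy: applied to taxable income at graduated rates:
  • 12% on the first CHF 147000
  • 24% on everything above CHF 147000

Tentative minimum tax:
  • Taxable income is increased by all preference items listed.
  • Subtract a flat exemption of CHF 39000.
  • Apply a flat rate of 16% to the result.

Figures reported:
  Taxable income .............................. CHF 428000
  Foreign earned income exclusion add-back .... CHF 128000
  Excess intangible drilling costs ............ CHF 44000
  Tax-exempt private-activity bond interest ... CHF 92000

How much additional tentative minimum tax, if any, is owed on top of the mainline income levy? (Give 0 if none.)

Mainline income levy:
  CHF 147000 × 12% = CHF 17640
  CHF 281000 × 24% = CHF 67440
  → CHF 85080

Tentative minimum tax:
  Adjusted income: CHF 428000 + CHF 128000 + CHF 44000 + CHF 92000 = CHF 692000
  Less exemption CHF 39000 → base CHF 653000
  CHF 653000 × 16% = CHF 104480

Excess of tentative minimum tax over mainline income levy: CHF 104480 − CHF 85080 = CHF 19400.

CHF 19400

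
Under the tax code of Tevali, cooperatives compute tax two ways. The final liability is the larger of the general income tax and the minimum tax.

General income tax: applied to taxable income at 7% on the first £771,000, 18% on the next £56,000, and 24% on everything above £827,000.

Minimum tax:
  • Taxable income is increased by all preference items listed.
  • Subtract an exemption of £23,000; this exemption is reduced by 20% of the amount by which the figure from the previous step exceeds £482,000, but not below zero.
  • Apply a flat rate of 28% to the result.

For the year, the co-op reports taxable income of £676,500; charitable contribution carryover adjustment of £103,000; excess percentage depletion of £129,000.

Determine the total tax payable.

£254,380

Minimum tax:
  Adjusted income: £676,500 + £103,000 + £129,000 = £908,500
  Exemption: 20% × (£908,500 − £482,000) = £85,300 ≥ £23,000, so the exemption is fully phased out
  Base: £908,500 − £0 = £908,500
  £908,500 × 28% = £254,380

General income tax:
  £676,500 × 7% = £47,355

£254,380 > £47,355, so the minimum tax is the binding amount.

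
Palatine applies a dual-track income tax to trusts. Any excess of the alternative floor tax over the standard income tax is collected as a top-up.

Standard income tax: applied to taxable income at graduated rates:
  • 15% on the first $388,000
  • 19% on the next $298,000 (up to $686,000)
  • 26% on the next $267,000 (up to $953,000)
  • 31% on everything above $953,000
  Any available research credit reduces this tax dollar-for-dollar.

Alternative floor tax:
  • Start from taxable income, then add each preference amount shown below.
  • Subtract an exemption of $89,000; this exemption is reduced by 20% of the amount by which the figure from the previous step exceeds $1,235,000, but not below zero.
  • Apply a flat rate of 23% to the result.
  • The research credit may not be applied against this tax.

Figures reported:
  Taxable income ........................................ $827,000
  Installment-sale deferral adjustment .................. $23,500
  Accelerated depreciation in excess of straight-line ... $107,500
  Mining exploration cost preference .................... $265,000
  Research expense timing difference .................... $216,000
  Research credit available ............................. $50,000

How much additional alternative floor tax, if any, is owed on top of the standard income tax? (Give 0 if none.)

$218,404

Alternative floor tax:
  Adjusted income: $827,000 + $23,500 + $107,500 + $265,000 + $216,000 = $1,439,000
  Exemption: $89,000 − 20% × ($1,439,000 − $1,235,000) = $89,000 − $40,800 = $48,200
  Base: $1,439,000 − $48,200 = $1,390,800
  $1,390,800 × 23% = $319,884

Standard income tax:
  $388,000 × 15% = $58,200
  $298,000 × 19% = $56,620
  $141,000 × 26% = $36,660
  → $151,480
  Less research credit $50,000 → $101,480

Excess of alternative floor tax over standard income tax: $319,884 − $101,480 = $218,404.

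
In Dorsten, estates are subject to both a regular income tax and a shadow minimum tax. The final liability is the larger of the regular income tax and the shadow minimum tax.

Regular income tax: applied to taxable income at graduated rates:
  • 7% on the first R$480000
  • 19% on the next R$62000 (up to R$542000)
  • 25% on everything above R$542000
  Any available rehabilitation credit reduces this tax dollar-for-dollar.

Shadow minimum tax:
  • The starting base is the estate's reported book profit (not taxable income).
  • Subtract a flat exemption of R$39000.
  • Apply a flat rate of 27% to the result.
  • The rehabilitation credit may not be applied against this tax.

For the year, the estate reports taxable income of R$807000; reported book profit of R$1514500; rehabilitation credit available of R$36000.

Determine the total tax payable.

R$398385

Shadow minimum tax:
  Base (reported book profit): R$1514500
  Less exemption R$39000 → base R$1475500
  R$1475500 × 27% = R$398385

Regular income tax:
  R$480000 × 7% = R$33600
  R$62000 × 19% = R$11780
  R$265000 × 25% = R$66250
  → R$111630
  Less rehabilitation credit R$36000 → R$75630

R$398385 > R$75630, so the shadow minimum tax is the binding amount.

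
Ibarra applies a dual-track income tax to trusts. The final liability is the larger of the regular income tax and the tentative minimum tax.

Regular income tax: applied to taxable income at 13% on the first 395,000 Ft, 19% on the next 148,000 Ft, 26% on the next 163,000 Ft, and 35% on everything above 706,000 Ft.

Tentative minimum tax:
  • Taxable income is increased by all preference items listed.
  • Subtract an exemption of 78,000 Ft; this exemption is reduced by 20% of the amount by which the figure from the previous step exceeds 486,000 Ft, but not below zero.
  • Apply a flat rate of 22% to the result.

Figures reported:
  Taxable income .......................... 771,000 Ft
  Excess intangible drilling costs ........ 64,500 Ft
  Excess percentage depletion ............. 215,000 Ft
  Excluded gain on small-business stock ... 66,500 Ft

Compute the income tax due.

Tentative minimum tax:
  Adjusted income: 771,000 Ft + 64,500 Ft + 215,000 Ft + 66,500 Ft = 1,117,000 Ft
  Exemption: 20% × (1,117,000 Ft − 486,000 Ft) = 126,200 Ft ≥ 78,000 Ft, so the exemption is fully phased out
  Base: 1,117,000 Ft − 0 Ft = 1,117,000 Ft
  1,117,000 Ft × 22% = 245,740 Ft

Regular income tax:
  395,000 Ft × 13% = 51,350 Ft
  148,000 Ft × 19% = 28,120 Ft
  163,000 Ft × 26% = 42,380 Ft
  65,000 Ft × 35% = 22,750 Ft
  → 144,600 Ft

245,740 Ft > 144,600 Ft, so the tentative minimum tax is the binding amount.

245,740 Ft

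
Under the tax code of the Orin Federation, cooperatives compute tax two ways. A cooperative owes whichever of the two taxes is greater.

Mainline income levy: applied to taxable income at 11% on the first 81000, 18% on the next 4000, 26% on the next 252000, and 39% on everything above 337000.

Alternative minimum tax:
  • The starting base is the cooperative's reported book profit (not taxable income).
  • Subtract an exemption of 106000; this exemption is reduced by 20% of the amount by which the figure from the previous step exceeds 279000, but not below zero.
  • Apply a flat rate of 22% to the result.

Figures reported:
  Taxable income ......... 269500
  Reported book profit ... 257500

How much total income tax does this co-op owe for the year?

Mainline income levy:
  81000 × 11% = 8910
  4000 × 18% = 720
  184500 × 26% = 47970
  → 57600

Alternative minimum tax:
  Base (reported book profit): 257500
  Exemption: 257500 ≤ 279000, so full 106000 applies
  Base: 257500 − 106000 = 151500
  151500 × 22% = 33330

57600 > 33330, so the mainline income levy governs.

57600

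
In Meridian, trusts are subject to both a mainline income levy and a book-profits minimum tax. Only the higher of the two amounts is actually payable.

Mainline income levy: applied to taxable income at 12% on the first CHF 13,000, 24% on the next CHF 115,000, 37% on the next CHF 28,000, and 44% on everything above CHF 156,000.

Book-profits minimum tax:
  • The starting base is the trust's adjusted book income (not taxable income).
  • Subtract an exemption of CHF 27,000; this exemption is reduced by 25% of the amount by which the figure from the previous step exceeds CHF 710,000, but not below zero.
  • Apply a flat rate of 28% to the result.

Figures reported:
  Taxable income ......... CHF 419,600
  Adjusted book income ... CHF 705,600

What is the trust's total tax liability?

CHF 190,008

Book-profits minimum tax:
  Base (adjusted book income): CHF 705,600
  Exemption: CHF 705,600 ≤ CHF 710,000, so full CHF 27,000 applies
  Base: CHF 705,600 − CHF 27,000 = CHF 678,600
  CHF 678,600 × 28% = CHF 190,008

Mainline income levy:
  CHF 13,000 × 12% = CHF 1,560
  CHF 115,000 × 24% = CHF 27,600
  CHF 28,000 × 37% = CHF 10,360
  CHF 263,600 × 44% = CHF 115,984
  → CHF 155,504

CHF 190,008 > CHF 155,504, so the book-profits minimum tax is the binding amount.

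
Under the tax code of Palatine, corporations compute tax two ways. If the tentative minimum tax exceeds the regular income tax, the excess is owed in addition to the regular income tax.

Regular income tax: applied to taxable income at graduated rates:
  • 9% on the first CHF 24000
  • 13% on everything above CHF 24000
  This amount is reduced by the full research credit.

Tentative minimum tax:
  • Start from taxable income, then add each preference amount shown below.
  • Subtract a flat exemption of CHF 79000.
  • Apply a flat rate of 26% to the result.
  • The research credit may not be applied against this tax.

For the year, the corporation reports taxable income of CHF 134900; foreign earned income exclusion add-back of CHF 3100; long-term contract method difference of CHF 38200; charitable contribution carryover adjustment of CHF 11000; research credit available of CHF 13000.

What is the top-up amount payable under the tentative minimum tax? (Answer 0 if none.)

CHF 24555

Tentative minimum tax:
  Adjusted income: CHF 134900 + CHF 3100 + CHF 38200 + CHF 11000 = CHF 187200
  Less exemption CHF 79000 → base CHF 108200
  CHF 108200 × 26% = CHF 28132

Regular income tax:
  CHF 24000 × 9% = CHF 2160
  CHF 110900 × 13% = CHF 14417
  → CHF 16577
  Less research credit CHF 13000 → CHF 3577

Excess of tentative minimum tax over regular income tax: CHF 28132 − CHF 3577 = CHF 24555.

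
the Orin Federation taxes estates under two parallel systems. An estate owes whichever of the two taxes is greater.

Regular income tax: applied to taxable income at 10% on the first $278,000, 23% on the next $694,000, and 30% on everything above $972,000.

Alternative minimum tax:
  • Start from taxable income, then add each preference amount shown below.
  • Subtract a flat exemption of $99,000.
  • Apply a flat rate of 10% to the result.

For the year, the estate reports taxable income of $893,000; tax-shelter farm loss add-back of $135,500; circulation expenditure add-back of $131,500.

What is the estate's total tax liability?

$169,250

Alternative minimum tax:
  Adjusted income: $893,000 + $135,500 + $131,500 = $1,160,000
  Less exemption $99,000 → base $1,061,000
  $1,061,000 × 10% = $106,100

Regular income tax:
  $278,000 × 10% = $27,800
  $615,000 × 23% = $141,450
  → $169,250

$169,250 > $106,100, so the regular income tax governs.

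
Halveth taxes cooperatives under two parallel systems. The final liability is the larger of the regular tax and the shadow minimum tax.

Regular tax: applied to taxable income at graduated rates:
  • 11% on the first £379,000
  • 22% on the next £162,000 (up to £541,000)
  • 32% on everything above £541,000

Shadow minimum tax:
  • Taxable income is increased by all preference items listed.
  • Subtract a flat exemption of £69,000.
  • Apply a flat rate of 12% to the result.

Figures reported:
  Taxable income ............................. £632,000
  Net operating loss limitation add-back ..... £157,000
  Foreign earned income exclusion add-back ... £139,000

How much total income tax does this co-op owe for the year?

£106,450

Shadow minimum tax:
  Adjusted income: £632,000 + £157,000 + £139,000 = £928,000
  Less exemption £69,000 → base £859,000
  £859,000 × 12% = £103,080

Regular tax:
  £379,000 × 11% = £41,690
  £162,000 × 22% = £35,640
  £91,000 × 32% = £29,120
  → £106,450

£106,450 > £103,080, so the regular tax governs.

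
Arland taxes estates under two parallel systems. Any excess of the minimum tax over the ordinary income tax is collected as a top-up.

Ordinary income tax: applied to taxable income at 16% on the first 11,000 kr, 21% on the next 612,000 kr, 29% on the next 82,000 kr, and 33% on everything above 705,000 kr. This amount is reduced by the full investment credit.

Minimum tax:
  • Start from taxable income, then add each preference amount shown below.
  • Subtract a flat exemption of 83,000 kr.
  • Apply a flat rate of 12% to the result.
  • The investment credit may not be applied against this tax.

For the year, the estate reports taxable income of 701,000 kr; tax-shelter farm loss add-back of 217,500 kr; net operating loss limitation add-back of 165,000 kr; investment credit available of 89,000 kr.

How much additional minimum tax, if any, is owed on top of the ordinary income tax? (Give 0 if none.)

56,160 kr

Minimum tax:
  Adjusted income: 701,000 kr + 217,500 kr + 165,000 kr = 1,083,500 kr
  Less exemption 83,000 kr → base 1,000,500 kr
  1,000,500 kr × 12% = 120,060 kr

Ordinary income tax:
  11,000 kr × 16% = 1,760 kr
  612,000 kr × 21% = 128,520 kr
  78,000 kr × 29% = 22,620 kr
  → 152,900 kr
  Less investment credit 89,000 kr → 63,900 kr

Excess of minimum tax over ordinary income tax: 120,060 kr − 63,900 kr = 56,160 kr.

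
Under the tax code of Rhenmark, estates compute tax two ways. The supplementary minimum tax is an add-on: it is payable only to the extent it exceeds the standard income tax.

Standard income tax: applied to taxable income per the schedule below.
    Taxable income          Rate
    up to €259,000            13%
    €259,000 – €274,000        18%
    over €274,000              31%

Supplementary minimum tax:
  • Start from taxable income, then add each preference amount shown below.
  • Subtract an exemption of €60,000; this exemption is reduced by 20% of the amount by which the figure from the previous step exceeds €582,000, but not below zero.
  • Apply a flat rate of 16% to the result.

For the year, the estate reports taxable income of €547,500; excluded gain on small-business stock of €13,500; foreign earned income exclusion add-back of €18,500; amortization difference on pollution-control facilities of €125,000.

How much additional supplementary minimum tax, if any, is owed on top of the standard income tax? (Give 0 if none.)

Supplementary minimum tax:
  Adjusted income: €547,500 + €13,500 + €18,500 + €125,000 = €704,500
  Exemption: €60,000 − 20% × (€704,500 − €582,000) = €60,000 − €24,500 = €35,500
  Base: €704,500 − €35,500 = €669,000
  €669,000 × 16% = €107,040

Standard income tax:
  €259,000 × 13% = €33,670
  €15,000 × 18% = €2,700
  €273,500 × 31% = €84,785
  → €121,155

€107,040 ≤ €121,155, so no add-on is due.

€0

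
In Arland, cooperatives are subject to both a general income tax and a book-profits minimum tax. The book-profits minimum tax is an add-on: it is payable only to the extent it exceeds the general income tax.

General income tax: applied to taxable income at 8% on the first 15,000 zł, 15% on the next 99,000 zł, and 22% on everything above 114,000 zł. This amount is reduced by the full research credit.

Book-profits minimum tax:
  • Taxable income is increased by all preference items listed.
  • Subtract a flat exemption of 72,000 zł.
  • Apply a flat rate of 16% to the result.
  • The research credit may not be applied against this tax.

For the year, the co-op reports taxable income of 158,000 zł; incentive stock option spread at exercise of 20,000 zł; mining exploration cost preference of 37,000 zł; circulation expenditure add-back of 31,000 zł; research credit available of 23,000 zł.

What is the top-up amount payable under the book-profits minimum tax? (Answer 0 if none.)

General income tax:
  15,000 zł × 8% = 1,200 zł
  99,000 zł × 15% = 14,850 zł
  44,000 zł × 22% = 9,680 zł
  → 25,730 zł
  Less research credit 23,000 zł → 2,730 zł

Book-profits minimum tax:
  Adjusted income: 158,000 zł + 20,000 zł + 37,000 zł + 31,000 zł = 246,000 zł
  Less exemption 72,000 zł → base 174,000 zł
  174,000 zł × 16% = 27,840 zł

Excess of book-profits minimum tax over general income tax: 27,840 zł − 2,730 zł = 25,110 zł.

25,110 zł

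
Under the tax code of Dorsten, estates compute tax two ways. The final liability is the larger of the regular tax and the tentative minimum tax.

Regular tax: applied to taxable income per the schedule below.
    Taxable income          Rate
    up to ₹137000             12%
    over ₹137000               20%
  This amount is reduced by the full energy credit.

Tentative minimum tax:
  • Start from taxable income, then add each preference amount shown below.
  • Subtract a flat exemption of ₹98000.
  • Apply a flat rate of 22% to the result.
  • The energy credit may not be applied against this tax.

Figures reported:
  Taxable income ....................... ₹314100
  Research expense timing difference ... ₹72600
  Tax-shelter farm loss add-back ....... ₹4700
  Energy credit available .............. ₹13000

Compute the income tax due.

₹64548

Tentative minimum tax:
  Adjusted income: ₹314100 + ₹72600 + ₹4700 = ₹391400
  Less exemption ₹98000 → base ₹293400
  ₹293400 × 22% = ₹64548

Regular tax:
  ₹137000 × 12% = ₹16440
  ₹177100 × 20% = ₹35420
  → ₹51860
  Less energy credit ₹13000 → ₹38860

₹64548 > ₹38860, so the tentative minimum tax is the binding amount.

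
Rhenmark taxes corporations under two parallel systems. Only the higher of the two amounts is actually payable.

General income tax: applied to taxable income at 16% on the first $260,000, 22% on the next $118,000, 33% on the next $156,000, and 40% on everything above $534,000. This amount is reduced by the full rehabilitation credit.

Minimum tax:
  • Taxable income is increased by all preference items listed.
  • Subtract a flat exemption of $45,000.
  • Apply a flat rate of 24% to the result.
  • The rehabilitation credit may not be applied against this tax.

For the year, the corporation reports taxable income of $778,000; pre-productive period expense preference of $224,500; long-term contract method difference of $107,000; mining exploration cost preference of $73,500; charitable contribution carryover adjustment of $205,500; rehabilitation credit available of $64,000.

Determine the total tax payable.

$322,440

General income tax:
  $260,000 × 16% = $41,600
  $118,000 × 22% = $25,960
  $156,000 × 33% = $51,480
  $244,000 × 40% = $97,600
  → $216,640
  Less rehabilitation credit $64,000 → $152,640

Minimum tax:
  Adjusted income: $778,000 + $224,500 + $107,000 + $73,500 + $205,500 = $1,388,500
  Less exemption $45,000 → base $1,343,500
  $1,343,500 × 24% = $322,440

$322,440 > $152,640, so the minimum tax is the binding amount.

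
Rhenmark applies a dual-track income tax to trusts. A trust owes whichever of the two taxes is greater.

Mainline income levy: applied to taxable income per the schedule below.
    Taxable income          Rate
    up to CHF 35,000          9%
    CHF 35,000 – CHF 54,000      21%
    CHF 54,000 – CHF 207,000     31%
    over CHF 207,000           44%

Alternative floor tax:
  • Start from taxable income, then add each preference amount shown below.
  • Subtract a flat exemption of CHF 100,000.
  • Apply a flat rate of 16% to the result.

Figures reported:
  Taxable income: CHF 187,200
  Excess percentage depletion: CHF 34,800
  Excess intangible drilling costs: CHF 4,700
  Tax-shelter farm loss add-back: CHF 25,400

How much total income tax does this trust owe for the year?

Alternative floor tax:
  Adjusted income: CHF 187,200 + CHF 34,800 + CHF 4,700 + CHF 25,400 = CHF 252,100
  Less exemption CHF 100,000 → base CHF 152,100
  CHF 152,100 × 16% = CHF 24,336

Mainline income levy:
  CHF 35,000 × 9% = CHF 3,150
  CHF 19,000 × 21% = CHF 3,990
  CHF 133,200 × 31% = CHF 41,292
  → CHF 48,432

CHF 48,432 > CHF 24,336, so the mainline income levy governs.

CHF 48,432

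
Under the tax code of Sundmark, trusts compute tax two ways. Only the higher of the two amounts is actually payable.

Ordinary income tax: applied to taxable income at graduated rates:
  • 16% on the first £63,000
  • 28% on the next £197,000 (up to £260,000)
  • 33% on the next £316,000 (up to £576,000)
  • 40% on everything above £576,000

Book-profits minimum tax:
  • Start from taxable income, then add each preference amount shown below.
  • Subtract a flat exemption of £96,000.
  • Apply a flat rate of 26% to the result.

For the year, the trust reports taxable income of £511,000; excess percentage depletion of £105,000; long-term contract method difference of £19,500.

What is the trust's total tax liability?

Ordinary income tax:
  £63,000 × 16% = £10,080
  £197,000 × 28% = £55,160
  £251,000 × 33% = £82,830
  → £148,070

Book-profits minimum tax:
  Adjusted income: £511,000 + £105,000 + £19,500 = £635,500
  Less exemption £96,000 → base £539,500
  £539,500 × 26% = £140,270

£148,070 > £140,270, so the ordinary income tax governs.

£148,070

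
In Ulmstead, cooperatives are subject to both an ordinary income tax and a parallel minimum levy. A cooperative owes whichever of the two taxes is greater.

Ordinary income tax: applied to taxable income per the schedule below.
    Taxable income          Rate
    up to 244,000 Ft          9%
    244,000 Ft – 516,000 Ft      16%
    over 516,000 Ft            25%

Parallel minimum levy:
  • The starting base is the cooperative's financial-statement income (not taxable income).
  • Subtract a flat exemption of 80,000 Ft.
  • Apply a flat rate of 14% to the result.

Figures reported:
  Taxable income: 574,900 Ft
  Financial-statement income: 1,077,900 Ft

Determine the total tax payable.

Parallel minimum levy:
  Base (financial-statement income): 1,077,900 Ft
  Less exemption 80,000 Ft → base 997,900 Ft
  997,900 Ft × 14% = 139,706 Ft

Ordinary income tax:
  244,000 Ft × 9% = 21,960 Ft
  272,000 Ft × 16% = 43,520 Ft
  58,900 Ft × 25% = 14,725 Ft
  → 80,205 Ft

139,706 Ft > 80,205 Ft, so the parallel minimum levy is the binding amount.

139,706 Ft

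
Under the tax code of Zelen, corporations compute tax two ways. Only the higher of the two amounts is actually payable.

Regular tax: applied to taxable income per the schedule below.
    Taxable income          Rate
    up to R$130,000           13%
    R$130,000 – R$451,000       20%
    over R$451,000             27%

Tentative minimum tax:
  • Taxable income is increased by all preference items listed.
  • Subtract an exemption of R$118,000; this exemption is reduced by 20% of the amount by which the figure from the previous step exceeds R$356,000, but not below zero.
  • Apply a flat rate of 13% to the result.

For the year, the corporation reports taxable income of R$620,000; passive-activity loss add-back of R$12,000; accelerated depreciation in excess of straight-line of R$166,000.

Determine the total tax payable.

R$126,730

Tentative minimum tax:
  Adjusted income: R$620,000 + R$12,000 + R$166,000 = R$798,000
  Exemption: R$118,000 − 20% × (R$798,000 − R$356,000) = R$118,000 − R$88,400 = R$29,600
  Base: R$798,000 − R$29,600 = R$768,400
  R$768,400 × 13% = R$99,892

Regular tax:
  R$130,000 × 13% = R$16,900
  R$321,000 × 20% = R$64,200
  R$169,000 × 27% = R$45,630
  → R$126,730

R$126,730 > R$99,892, so the regular tax governs.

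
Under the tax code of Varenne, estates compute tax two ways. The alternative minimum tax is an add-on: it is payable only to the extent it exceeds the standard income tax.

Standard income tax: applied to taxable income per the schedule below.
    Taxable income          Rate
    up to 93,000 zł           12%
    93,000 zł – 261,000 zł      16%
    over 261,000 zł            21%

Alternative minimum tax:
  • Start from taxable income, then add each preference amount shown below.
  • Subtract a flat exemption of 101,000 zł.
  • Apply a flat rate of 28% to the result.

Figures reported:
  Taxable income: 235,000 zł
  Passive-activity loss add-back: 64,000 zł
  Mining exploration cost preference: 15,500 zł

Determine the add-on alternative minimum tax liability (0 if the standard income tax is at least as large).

25,900 zł

Alternative minimum tax:
  Adjusted income: 235,000 zł + 64,000 zł + 15,500 zł = 314,500 zł
  Less exemption 101,000 zł → base 213,500 zł
  213,500 zł × 28% = 59,780 zł

Standard income tax:
  93,000 zł × 12% = 11,160 zł
  142,000 zł × 16% = 22,720 zł
  → 33,880 zł

Excess of alternative minimum tax over standard income tax: 59,780 zł − 33,880 zł = 25,900 zł.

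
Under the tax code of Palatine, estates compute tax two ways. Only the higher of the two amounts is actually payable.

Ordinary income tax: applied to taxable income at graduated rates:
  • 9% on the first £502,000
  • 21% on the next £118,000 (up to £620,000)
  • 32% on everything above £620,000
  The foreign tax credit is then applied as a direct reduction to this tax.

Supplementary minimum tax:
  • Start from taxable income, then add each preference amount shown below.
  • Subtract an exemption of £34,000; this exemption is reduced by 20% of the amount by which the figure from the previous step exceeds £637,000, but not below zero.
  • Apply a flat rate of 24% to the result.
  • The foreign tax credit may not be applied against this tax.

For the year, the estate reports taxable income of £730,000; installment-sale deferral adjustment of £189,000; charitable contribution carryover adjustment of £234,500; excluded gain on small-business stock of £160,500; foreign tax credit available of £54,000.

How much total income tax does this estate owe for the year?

Supplementary minimum tax:
  Adjusted income: £730,000 + £189,000 + £234,500 + £160,500 = £1,314,000
  Exemption: 20% × (£1,314,000 − £637,000) = £135,400 ≥ £34,000, so the exemption is fully phased out
  Base: £1,314,000 − £0 = £1,314,000
  £1,314,000 × 24% = £315,360

Ordinary income tax:
  £502,000 × 9% = £45,180
  £118,000 × 21% = £24,780
  £110,000 × 32% = £35,200
  → £105,160
  Less foreign tax credit £54,000 → £51,160

£315,360 > £51,160, so the supplementary minimum tax is the binding amount.

£315,360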